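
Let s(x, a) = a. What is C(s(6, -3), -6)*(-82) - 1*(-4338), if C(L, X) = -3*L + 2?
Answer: 3436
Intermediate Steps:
C(L, X) = 2 - 3*L
C(s(6, -3), -6)*(-82) - 1*(-4338) = (2 - 3*(-3))*(-82) - 1*(-4338) = (2 + 9)*(-82) + 4338 = 11*(-82) + 4338 = -902 + 4338 = 3436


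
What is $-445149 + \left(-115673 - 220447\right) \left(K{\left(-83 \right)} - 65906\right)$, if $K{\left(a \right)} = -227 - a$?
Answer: $22200280851$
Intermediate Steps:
$-445149 + \left(-115673 - 220447\right) \left(K{\left(-83 \right)} - 65906\right) = -445149 + \left(-115673 - 220447\right) \left(\left(-227 - -83\right) - 65906\right) = -445149 - 336120 \left(\left(-227 + 83\right) - 65906\right) = -445149 - 336120 \left(-144 - 65906\right) = -445149 - -22200726000 = -445149 + 22200726000 = 22200280851$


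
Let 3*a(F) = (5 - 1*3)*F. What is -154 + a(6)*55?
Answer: 66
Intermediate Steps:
a(F) = 2*F/3 (a(F) = ((5 - 1*3)*F)/3 = ((5 - 3)*F)/3 = (2*F)/3 = 2*F/3)
-154 + a(6)*55 = -154 + ((⅔)*6)*55 = -154 + 4*55 = -154 + 220 = 66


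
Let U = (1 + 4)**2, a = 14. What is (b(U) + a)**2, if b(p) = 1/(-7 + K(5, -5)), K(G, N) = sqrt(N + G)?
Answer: 9409/49 ≈ 192.02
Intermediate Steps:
K(G, N) = sqrt(G + N)
U = 25 (U = 5**2 = 25)
b(p) = -1/7 (b(p) = 1/(-7 + sqrt(5 - 5)) = 1/(-7 + sqrt(0)) = 1/(-7 + 0) = 1/(-7) = -1/7)
(b(U) + a)**2 = (-1/7 + 14)**2 = (97/7)**2 = 9409/49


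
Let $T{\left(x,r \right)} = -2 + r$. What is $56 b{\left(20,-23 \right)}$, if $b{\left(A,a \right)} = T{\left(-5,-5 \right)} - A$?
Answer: $-1512$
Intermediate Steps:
$b{\left(A,a \right)} = -7 - A$ ($b{\left(A,a \right)} = \left(-2 - 5\right) - A = -7 - A$)
$56 b{\left(20,-23 \right)} = 56 \left(-7 - 20\right) = 56 \left(-27\right) = -1512$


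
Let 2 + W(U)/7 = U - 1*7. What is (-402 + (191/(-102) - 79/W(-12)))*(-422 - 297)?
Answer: 1449409811/4998 ≈ 2.9000e+5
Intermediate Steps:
W(U) = -63 + 7*U (W(U) = -14 + 7*(U - 1*7) = -14 + 7*(U - 7) = -14 + 7*(-7 + U) = -14 + (-49 + 7*U) = -63 + 7*U)
(-402 + (191/(-102) - 79/W(-12)))*(-422 - 297) = (-402 + (191/(-102) - 79/(-63 + 7*(-12))))*(-422 - 297) = (-402 + (191*(-1/102) - 79/(-63 - 84)))*(-719) = (-402 + (-191/102 - 79/(-147)))*(-719) = (-402 + (-191/102 - 79*(-1/147)))*(-719) = (-402 + (-191/102 + 79/147))*(-719) = (-402 - 6673/4998)*(-719) = -2015869/4998*(-719) = 1449409811/4998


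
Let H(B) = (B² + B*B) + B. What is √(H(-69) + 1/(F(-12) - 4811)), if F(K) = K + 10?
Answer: 2*√54744611786/4813 ≈ 97.227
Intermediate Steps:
F(K) = 10 + K
H(B) = B + 2*B² (H(B) = (B² + B²) + B = 2*B² + B = B + 2*B²)
√(H(-69) + 1/(F(-12) - 4811)) = √(-69*(1 + 2*(-69)) + 1/((10 - 12) - 4811)) = √(-69*(1 - 138) + 1/(-2 - 4811)) = √(-69*(-137) + 1/(-4813)) = √(9453 - 1/4813) = √(45497288/4813) = 2*√54744611786/4813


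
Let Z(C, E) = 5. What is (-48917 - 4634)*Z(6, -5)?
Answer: -267755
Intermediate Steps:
(-48917 - 4634)*Z(6, -5) = (-48917 - 4634)*5 = -53551*5 = -267755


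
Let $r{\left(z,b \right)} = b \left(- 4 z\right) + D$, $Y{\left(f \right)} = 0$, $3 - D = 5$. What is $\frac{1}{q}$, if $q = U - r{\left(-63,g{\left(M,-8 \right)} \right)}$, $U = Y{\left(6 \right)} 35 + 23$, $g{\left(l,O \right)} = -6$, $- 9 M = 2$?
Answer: $\frac{1}{1537} \approx 0.00065062$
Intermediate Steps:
$M = - \frac{2}{9}$ ($M = \left(- \frac{1}{9}\right) 2 = - \frac{2}{9} \approx -0.22222$)
$D = -2$ ($D = 3 - 5 = -2$)
$r{\left(z,b \right)} = -2 - 4 b z$ ($r{\left(z,b \right)} = b \left(- 4 z\right) - 2 = - 4 b z - 2 = -2 - 4 b z$)
$U = 23$ ($U = 0 \cdot 35 + 23 = 0 + 23 = 23$)
$q = 1537$ ($q = 23 - \left(-2 - \left(-24\right) \left(-63\right)\right) = 23 - \left(-2 - 1512\right) = 23 - -1514 = 23 + 1514 = 1537$)
$\frac{1}{q} = \frac{1}{1537}$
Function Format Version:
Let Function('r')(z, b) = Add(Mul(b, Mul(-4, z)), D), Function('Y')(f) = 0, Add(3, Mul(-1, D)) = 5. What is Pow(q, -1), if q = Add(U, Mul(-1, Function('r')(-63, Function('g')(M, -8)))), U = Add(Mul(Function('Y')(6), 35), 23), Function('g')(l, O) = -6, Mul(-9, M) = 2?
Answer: Rational(1, 1537) ≈ 0.00065062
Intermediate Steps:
M = Rational(-2, 9) (M = Mul(Rational(-1, 9), 2) = Rational(-2, 9) ≈ -0.22222)
D = -2 (D = Add(3, Mul(-1, 5)) = Add(3, -5) = -2)
Function('r')(z, b) = Add(-2, Mul(-4, b, z)) (Function('r')(z, b) = Add(Mul(b, Mul(-4, z)), -2) = Add(Mul(-4, b, z), -2) = Add(-2, Mul(-4, b, z)))
U = 23 (U = Add(Mul(0, 35), 23) = Add(0, 23) = 23)
q = 1537 (q = Add(23, Mul(-1, Add(-2, Mul(-4, -6, -63)))) = Add(23, Mul(-1, Add(-2, -1512))) = Add(23, Mul(-1, -1514)) = Add(23, 1514) = 1537)
Pow(q, -1) = Pow(1537, -1) = Rational(1, 1537)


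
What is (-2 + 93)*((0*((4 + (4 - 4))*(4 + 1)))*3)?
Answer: 0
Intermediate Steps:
(-2 + 93)*((0*((4 + (4 - 4))*(4 + 1)))*3) = 91*((0*((4 + 0)*5))*3) = 91*((0*(4*5))*3) = 91*((0*20)*3) = 91*(0*3) = 91*0 = 0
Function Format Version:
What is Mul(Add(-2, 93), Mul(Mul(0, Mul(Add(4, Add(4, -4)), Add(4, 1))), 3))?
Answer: 0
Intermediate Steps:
Mul(Add(-2, 93), Mul(Mul(0, Mul(Add(4, Add(4, -4)), Add(4, 1))), 3)) = Mul(91, Mul(Mul(0, Mul(Add(4, 0), 5)), 3)) = Mul(91, Mul(Mul(0, Mul(4, 5)), 3)) = Mul(91, Mul(Mul(0, 20), 3)) = Mul(91, Mul(0, 3)) = Mul(91, 0) = 0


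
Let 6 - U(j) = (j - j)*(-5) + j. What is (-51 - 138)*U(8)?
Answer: 378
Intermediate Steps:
U(j) = 6 - j (U(j) = 6 - ((j - j)*(-5) + j) = 6 - (0*(-5) + j) = 6 - (0 + j) = 6 - j)
(-51 - 138)*U(8) = (-51 - 138)*(6 - 1*8) = -189*(6 - 8) = -189*(-2) = 378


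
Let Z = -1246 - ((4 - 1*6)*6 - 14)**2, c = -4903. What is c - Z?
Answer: -2981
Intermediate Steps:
Z = -1922 (Z = -1246 - ((4 - 6)*6 - 14)**2 = -1246 - (-2*6 - 14)**2 = -1246 - (-12 - 14)**2 = -1246 - 1*(-26)**2 = -1246 - 1*676 = -1246 - 676 = -1922)
c - Z = -4903 - 1*(-1922) = -4903 + 1922 = -2981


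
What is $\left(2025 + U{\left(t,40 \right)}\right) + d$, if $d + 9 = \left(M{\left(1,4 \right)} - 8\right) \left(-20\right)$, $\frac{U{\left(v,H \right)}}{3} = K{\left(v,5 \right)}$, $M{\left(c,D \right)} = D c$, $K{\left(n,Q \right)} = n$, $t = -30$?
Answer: $2006$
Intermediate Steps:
$U{\left(v,H \right)} = 3 v$
$d = 71$ ($d = -9 + \left(4 \cdot 1 - 8\right) \left(-20\right) = -9 + \left(4 - 8\right) \left(-20\right) = -9 - -80 = -9 + 80 = 71$)
$\left(2025 + U{\left(t,40 \right)}\right) + d = \left(2025 + 3 \left(-30\right)\right) + 71 = \left(2025 - 90\right) + 71 = 1935 + 71 = 2006$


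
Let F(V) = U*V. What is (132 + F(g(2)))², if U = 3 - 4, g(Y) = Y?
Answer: 16900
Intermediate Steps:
U = -1
F(V) = -V
(132 + F(g(2)))² = (132 - 1*2)² = (132 - 2)² = 130² = 16900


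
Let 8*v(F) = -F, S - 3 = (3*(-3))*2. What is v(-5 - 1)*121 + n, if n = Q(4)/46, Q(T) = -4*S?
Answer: 8469/92 ≈ 92.054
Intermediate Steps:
S = -15 (S = 3 + (3*(-3))*2 = 3 - 9*2 = 3 - 18 = -15)
Q(T) = 60 (Q(T) = -4*(-15) = 60)
v(F) = -F/8 (v(F) = (-F)/8 = -F/8)
n = 30/23 (n = 60/46 = 60*(1/46) = 30/23 ≈ 1.3043)
v(-5 - 1)*121 + n = -(-5 - 1)/8*121 + 30/23 = -⅛*(-6)*121 + 30/23 = (¾)*121 + 30/23 = 363/4 + 30/23 = 8469/92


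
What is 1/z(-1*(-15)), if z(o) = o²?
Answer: 1/225 ≈ 0.0044444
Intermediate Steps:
1/z(-1*(-15)) = 1/((-1*(-15))²) = 1/(15²) = 1/225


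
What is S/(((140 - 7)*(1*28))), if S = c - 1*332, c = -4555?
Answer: -4887/3724 ≈ -1.3123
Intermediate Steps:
S = -4887 (S = -4555 - 1*332 = -4555 - 332 = -4887)
S/(((140 - 7)*(1*28))) = -4887*1/(28*(140 - 7)) = -4887/(133*28) = -4887/3724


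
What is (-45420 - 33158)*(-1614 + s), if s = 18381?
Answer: -1317517326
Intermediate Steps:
(-45420 - 33158)*(-1614 + s) = (-45420 - 33158)*(-1614 + 18381) = -78578*16767 = -1317517326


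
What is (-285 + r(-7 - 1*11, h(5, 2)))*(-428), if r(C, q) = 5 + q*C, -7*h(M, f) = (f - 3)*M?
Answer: 877400/7 ≈ 1.2534e+5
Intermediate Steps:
h(M, f) = -M*(-3 + f)/7 (h(M, f) = -(f - 3)*M/7 = -(-3 + f)*M/7 = -M*(-3 + f)/7)
r(C, q) = 5 + C*q
(-285 + r(-7 - 1*11, h(5, 2)))*(-428) = (-285 + (5 + (-7 - 1*11)*((⅐)*5*(3 - 1*2))))*(-428) = (-285 + (5 + (-7 - 11)*((⅐)*5*(3 - 2))))*(-428) = (-285 + (5 - 18*5/7))*(-428) = (-285 + (5 - 90/7))*(-428) = (-285 - 55/7)*(-428) = -2050/7*(-428) = 877400/7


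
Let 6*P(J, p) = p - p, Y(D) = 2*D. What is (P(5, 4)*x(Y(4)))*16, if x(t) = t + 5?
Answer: 0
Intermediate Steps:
P(J, p) = 0 (P(J, p) = (p - p)/6 = (⅙)*0 = 0)
x(t) = 5 + t
(P(5, 4)*x(Y(4)))*16 = (0*(5 + 2*4))*16 = (0*(5 + 8))*16 = (0*13)*16 = 0*16 = 0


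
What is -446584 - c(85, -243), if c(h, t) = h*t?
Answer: -425929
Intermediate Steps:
-446584 - c(85, -243) = -446584 - 85*(-243) = -446584 - 1*(-20655) = -446584 + 20655 = -425929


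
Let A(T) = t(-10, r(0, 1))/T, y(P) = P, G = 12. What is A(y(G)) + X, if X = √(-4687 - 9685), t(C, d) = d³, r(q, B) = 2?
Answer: ⅔ + 2*I*√3593 ≈ 0.66667 + 119.88*I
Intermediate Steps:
X = 2*I*√3593 (X = √(-14372) = 2*I*√3593 ≈ 119.88*I)
A(T) = 8/T (A(T) = 2³/T = 8/T)
A(y(G)) + X = 8/12 + 2*I*√3593 = 8*(1/12) + 2*I*√3593 = ⅔ + 2*I*√3593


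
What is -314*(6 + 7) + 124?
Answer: -3958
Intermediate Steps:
-314*(6 + 7) + 124 = -4082 + 124 = -3958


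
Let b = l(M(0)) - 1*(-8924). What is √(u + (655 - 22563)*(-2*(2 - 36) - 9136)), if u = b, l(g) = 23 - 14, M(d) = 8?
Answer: √198670677 ≈ 14095.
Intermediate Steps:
l(g) = 9
b = 8933 (b = 9 - 1*(-8924) = 9 + 8924 = 8933)
u = 8933
√(u + (655 - 22563)*(-2*(2 - 36) - 9136)) = √(8933 + (655 - 22563)*(-2*(2 - 36) - 9136)) = √(8933 - 21908*(-2*(-34) - 9136)) = √(8933 - 21908*(68 - 9136)) = √(8933 - 21908*(-9068)) = √(8933 + 198661744) = √198670677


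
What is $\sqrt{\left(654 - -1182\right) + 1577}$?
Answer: $\sqrt{3413} \approx 58.421$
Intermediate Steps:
$\sqrt{\left(654 - -1182\right) + 1577} = \sqrt{\left(654 + 1182\right) + 1577} = \sqrt{1836 + 1577} = \sqrt{3413}$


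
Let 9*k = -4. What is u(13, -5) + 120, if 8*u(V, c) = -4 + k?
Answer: 1075/9 ≈ 119.44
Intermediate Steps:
k = -4/9 (k = (⅑)*(-4) = -4/9 ≈ -0.44444)
u(V, c) = -5/9 (u(V, c) = (-4 - 4/9)/8 = (⅛)*(-40/9) = -5/9)
u(13, -5) + 120 = -5/9 + 120 = 1075/9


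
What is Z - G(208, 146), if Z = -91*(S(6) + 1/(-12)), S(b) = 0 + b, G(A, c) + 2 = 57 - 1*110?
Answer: -5801/12 ≈ -483.42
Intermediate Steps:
G(A, c) = -55 (G(A, c) = -2 + (57 - 1*110) = -2 + (57 - 110) = -2 - 53 = -55)
S(b) = b
Z = -6461/12 (Z = -91*(6 + 1/(-12)) = -91*(6 - 1/12) = -91*71/12 = -6461/12 ≈ -538.42)
Z - G(208, 146) = -6461/12 - 1*(-55) = -6461/12 + 55 = -5801/12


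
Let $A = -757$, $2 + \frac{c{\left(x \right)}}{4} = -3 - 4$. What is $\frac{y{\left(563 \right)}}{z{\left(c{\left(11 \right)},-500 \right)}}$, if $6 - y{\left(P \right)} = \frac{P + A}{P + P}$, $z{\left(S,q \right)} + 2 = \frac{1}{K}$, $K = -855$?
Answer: $- \frac{2971125}{963293} \approx -3.0843$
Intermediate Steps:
$c{\left(x \right)} = -36$ ($c{\left(x \right)} = -8 + 4 \left(-3 - 4\right) = -8 + 4 \left(-7\right) = -8 - 28 = -36$)
$z{\left(S,q \right)} = - \frac{1711}{855}$ ($z{\left(S,q \right)} = -2 + \frac{1}{-855} = -2 - \frac{1}{855} = - \frac{1711}{855}$)
$y{\left(P \right)} = 6 - \frac{-757 + P}{2 P}$ ($y{\left(P \right)} = 6 - \frac{P - 757}{P + P} = 6 - \frac{-757 + P}{2 P}$)
$\frac{y{\left(563 \right)}}{z{\left(c{\left(11 \right)},-500 \right)}} = \frac{\frac{1}{2} \cdot \frac{1}{563} \left(757 + 11 \cdot 563\right)}{- \frac{1711}{855}} = \frac{1}{2} \cdot \frac{1}{563} \left(757 + 6193\right) \left(- \frac{855}{1711}\right) = \frac{1}{2} \cdot \frac{1}{563} \cdot 6950 \left(- \frac{855}{1711}\right) = \frac{3475}{563} \left(- \frac{855}{1711}\right) = - \frac{2971125}{963293}$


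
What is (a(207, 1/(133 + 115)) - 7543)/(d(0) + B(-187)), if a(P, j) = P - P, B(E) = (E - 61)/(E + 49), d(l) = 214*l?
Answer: -520467/124 ≈ -4197.3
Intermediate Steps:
B(E) = (-61 + E)/(49 + E)
a(P, j) = 0
(a(207, 1/(133 + 115)) - 7543)/(d(0) + B(-187)) = (0 - 7543)/(214*0 + (-61 - 187)/(49 - 187)) = -7543/(0 - 248/(-138)) = -7543/(0 - 1/138*(-248)) = -7543/(0 + 124/69) = -7543/124/69 = -7543*69/124 = -520467/124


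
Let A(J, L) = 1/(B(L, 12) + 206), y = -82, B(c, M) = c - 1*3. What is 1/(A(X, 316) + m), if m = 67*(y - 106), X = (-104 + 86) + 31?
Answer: -519/6537323 ≈ -7.9390e-5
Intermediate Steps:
B(c, M) = -3 + c (B(c, M) = c - 3 = -3 + c)
X = 13 (X = -18 + 31 = 13)
m = -12596 (m = 67*(-82 - 106) = 67*(-188) = -12596)
A(J, L) = 1/(203 + L) (A(J, L) = 1/((-3 + L) + 206) = 1/(203 + L))
1/(A(X, 316) + m) = 1/(1/(203 + 316) - 12596) = 1/(1/519 - 12596) = 1/(-6537323/519) = -519/6537323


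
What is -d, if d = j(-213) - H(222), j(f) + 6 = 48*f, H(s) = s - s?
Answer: 10230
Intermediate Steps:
H(s) = 0
j(f) = -6 + 48*f
d = -10230 (d = (-6 + 48*(-213)) - 1*0 = (-6 - 10224) + 0 = -10230 + 0 = -10230)
-d = -1*(-10230) = 10230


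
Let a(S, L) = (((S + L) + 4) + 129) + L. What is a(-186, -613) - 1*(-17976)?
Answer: 16697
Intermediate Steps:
a(S, L) = 133 + S + 2*L (a(S, L) = (((L + S) + 4) + 129) + L = ((4 + L + S) + 129) + L = (133 + L + S) + L = 133 + S + 2*L)
a(-186, -613) - 1*(-17976) = (133 - 186 + 2*(-613)) - 1*(-17976) = (133 - 186 - 1226) + 17976 = -1279 + 17976 = 16697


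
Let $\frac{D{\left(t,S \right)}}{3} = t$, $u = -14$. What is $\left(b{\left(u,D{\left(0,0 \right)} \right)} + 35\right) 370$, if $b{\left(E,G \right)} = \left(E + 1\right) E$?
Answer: $80290$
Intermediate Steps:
$D{\left(t,S \right)} = 3 t$
$b{\left(E,G \right)} = E \left(1 + E\right)$ ($b{\left(E,G \right)} = \left(1 + E\right) E = E \left(1 + E\right)$)
$\left(b{\left(u,D{\left(0,0 \right)} \right)} + 35\right) 370 = \left(- 14 \left(1 - 14\right) + 35\right) 370 = \left(\left(-14\right) \left(-13\right) + 35\right) 370 = \left(182 + 35\right) 370 = 217 \cdot 370 = 80290$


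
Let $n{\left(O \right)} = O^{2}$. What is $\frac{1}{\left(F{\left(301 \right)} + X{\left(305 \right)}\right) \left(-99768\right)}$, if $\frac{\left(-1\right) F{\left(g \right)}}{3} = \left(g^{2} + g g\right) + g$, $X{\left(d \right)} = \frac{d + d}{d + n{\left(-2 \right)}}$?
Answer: $\frac{103}{5595410826776} \approx 1.8408 \cdot 10^{-11}$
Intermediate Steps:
$X{\left(d \right)} = \frac{2 d}{4 + d}$ ($X{\left(d \right)} = \frac{d + d}{d + \left(-2\right)^{2}} = \frac{2 d}{d + 4} = \frac{2 d}{4 + d}$)
$F{\left(g \right)} = - 6 g^{2} - 3 g$ ($F{\left(g \right)} = - 3 \left(\left(g^{2} + g g\right) + g\right) = - 3 \left(\left(g^{2} + g^{2}\right) + g\right) = - 3 \left(2 g^{2} + g\right) = - 3 \left(g + 2 g^{2}\right) = - 6 g^{2} - 3 g$)
$\frac{1}{\left(F{\left(301 \right)} + X{\left(305 \right)}\right) \left(-99768\right)} = \frac{1}{\left(\left(-3\right) 301 \left(1 + 2 \cdot 301\right) + 2 \cdot 305 \frac{1}{4 + 305}\right) \left(-99768\right)} = \frac{1}{\left(-3\right) 301 \left(1 + 602\right) + 2 \cdot 305 \cdot \frac{1}{309}} \left(- \frac{1}{99768}\right) = \frac{1}{\left(-3\right) 301 \cdot 603 + 2 \cdot 305 \cdot \frac{1}{309}} \left(- \frac{1}{99768}\right) = \frac{1}{-544509 + \frac{610}{309}} \left(- \frac{1}{99768}\right) = \frac{1}{- \frac{168252671}{309}} \left(- \frac{1}{99768}\right) = \left(- \frac{309}{168252671}\right) \left(- \frac{1}{99768}\right) = \frac{103}{5595410826776}$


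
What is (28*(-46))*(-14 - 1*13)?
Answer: 34776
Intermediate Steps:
(28*(-46))*(-14 - 1*13) = -1288*(-14 - 13) = -1288*(-27) = 34776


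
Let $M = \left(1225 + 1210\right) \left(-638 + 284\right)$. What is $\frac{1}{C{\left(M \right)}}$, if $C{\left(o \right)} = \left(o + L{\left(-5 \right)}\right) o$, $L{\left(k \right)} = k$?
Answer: $\frac{1}{743031070050} \approx 1.3458 \cdot 10^{-12}$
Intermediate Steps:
$M = -861990$ ($M = 2435 \left(-354\right) = -861990$)
$C{\left(o \right)} = o \left(-5 + o\right)$ ($C{\left(o \right)} = \left(o - 5\right) o = \left(-5 + o\right) o = o \left(-5 + o\right)$)
$\frac{1}{C{\left(M \right)}} = \frac{1}{\left(-861990\right) \left(-5 - 861990\right)} = \frac{1}{\left(-861990\right) \left(-861995\right)} = \frac{1}{743031070050}$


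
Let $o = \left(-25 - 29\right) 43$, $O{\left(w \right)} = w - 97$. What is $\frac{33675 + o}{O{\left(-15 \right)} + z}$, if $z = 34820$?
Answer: $\frac{31353}{34708} \approx 0.90334$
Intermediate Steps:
$O{\left(w \right)} = -97 + w$ ($O{\left(w \right)} = w - 97 = -97 + w$)
$o = -2322$ ($o = \left(-54\right) 43 = -2322$)
$\frac{33675 + o}{O{\left(-15 \right)} + z} = \frac{33675 - 2322}{\left(-97 - 15\right) + 34820} = \frac{31353}{-112 + 34820} = \frac{31353}{34708}$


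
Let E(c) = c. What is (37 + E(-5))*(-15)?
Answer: -480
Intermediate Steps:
(37 + E(-5))*(-15) = (37 - 5)*(-15) = 32*(-15) = -480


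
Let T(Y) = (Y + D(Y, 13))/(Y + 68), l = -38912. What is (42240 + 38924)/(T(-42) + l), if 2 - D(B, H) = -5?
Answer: -2110264/1011747 ≈ -2.0858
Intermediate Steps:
D(B, H) = 7 (D(B, H) = 2 - 1*(-5) = 2 + 5 = 7)
T(Y) = (7 + Y)/(68 + Y) (T(Y) = (Y + 7)/(Y + 68) = (7 + Y)/(68 + Y))
(42240 + 38924)/(T(-42) + l) = (42240 + 38924)/((7 - 42)/(68 - 42) - 38912) = 81164/(-35/26 - 38912) = 81164/(-1011747/26) = 81164*(-26/1011747) = -2110264/1011747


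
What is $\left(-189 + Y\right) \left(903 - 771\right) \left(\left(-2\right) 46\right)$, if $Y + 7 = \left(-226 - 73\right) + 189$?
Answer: $3716064$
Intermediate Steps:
$Y = -117$ ($Y = -7 + \left(\left(-226 - 73\right) + 189\right) = -7 + \left(-299 + 189\right) = -7 - 110 = -117$)
$\left(-189 + Y\right) \left(903 - 771\right) \left(\left(-2\right) 46\right) = \left(-189 - 117\right) \left(903 - 771\right) \left(\left(-2\right) 46\right) = \left(-306\right) 132 \left(-92\right) = \left(-40392\right) \left(-92\right) = 3716064$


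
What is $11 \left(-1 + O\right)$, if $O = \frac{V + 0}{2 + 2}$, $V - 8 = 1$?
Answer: $\frac{55}{4} \approx 13.75$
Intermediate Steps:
$V = 9$ ($V = 8 + 1 = 9$)
$O = \frac{9}{4}$ ($O = \frac{9 + 0}{2 + 2} = \frac{9}{4} \approx 2.25$)
$11 \left(-1 + O\right) = 11 \left(-1 + \frac{9}{4}\right) = 11 \cdot \frac{5}{4} = \frac{55}{4}$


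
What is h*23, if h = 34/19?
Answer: 782/19 ≈ 41.158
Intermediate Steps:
h = 34/19 (h = 34*(1/19) = 34/19 ≈ 1.7895)
h*23 = (34/19)*23 = 782/19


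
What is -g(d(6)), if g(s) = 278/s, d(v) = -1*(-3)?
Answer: -278/3 ≈ -92.667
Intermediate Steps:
d(v) = 3
-g(d(6)) = -278/3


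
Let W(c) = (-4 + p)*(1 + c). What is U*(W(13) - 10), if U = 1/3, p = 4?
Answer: -10/3 ≈ -3.3333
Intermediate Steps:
W(c) = 0 (W(c) = (-4 + 4)*(1 + c) = 0*(1 + c) = 0)
U = ⅓ (U = (⅓)*1 = ⅓ ≈ 0.33333)
U*(W(13) - 10) = (0 - 10)/3 = (⅓)*(-10) = -10/3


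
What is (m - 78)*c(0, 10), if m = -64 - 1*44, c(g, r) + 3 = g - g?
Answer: 558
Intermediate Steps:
c(g, r) = -3 (c(g, r) = -3 + (g - g) = -3 + 0 = -3)
m = -108 (m = -64 - 44 = -108)
(m - 78)*c(0, 10) = (-108 - 78)*(-3) = -186*(-3) = 558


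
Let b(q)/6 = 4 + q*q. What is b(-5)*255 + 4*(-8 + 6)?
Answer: 44362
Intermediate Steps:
b(q) = 24 + 6*q**2 (b(q) = 6*(4 + q*q) = 6*(4 + q**2) = 24 + 6*q**2)
b(-5)*255 + 4*(-8 + 6) = (24 + 6*(-5)**2)*255 + 4*(-8 + 6) = (24 + 6*25)*255 + 4*(-2) = (24 + 150)*255 - 8 = 174*255 - 8 = 44370 - 8 = 44362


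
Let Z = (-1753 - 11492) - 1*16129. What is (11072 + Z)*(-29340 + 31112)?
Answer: -32431144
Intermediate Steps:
Z = -29374 (Z = -13245 - 16129 = -29374)
(11072 + Z)*(-29340 + 31112) = (11072 - 29374)*(-29340 + 31112) = -18302*1772 = -32431144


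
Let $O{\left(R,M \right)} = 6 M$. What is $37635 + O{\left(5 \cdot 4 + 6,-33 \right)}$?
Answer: $37437$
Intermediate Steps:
$37635 + O{\left(5 \cdot 4 + 6,-33 \right)} = 37635 + 6 \left(-33\right) = 37635 - 198 = 37437$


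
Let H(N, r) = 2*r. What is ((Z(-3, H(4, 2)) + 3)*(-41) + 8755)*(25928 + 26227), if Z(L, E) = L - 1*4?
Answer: 465170445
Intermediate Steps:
Z(L, E) = -4 + L (Z(L, E) = L - 4 = -4 + L)
((Z(-3, H(4, 2)) + 3)*(-41) + 8755)*(25928 + 26227) = (((-4 - 3) + 3)*(-41) + 8755)*(25928 + 26227) = ((-7 + 3)*(-41) + 8755)*52155 = (-4*(-41) + 8755)*52155 = (164 + 8755)*52155 = 8919*52155 = 465170445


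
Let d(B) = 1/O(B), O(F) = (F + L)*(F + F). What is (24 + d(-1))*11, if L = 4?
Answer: 1573/6 ≈ 262.17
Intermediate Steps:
O(F) = 2*F*(4 + F) (O(F) = (F + 4)*(F + F) = (4 + F)*(2*F) = 2*F*(4 + F))
d(B) = 1/(2*B*(4 + B))
(24 + d(-1))*11 = (24 + (1/2)/(-1*(4 - 1)))*11 = (24 + (1/2)*(-1)/3)*11 = (24 + (1/2)*(-1)*(1/3))*11 = (24 - 1/6)*11 = (143/6)*11 = 1573/6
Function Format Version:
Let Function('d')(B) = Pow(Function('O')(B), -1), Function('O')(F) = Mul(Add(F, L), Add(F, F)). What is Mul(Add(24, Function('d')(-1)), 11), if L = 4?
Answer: Rational(1573, 6) ≈ 262.17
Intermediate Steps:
Function('O')(F) = Mul(2, F, Add(4, F)) (Function('O')(F) = Mul(Add(F, 4), Add(F, F)) = Mul(Add(4, F), Mul(2, F)) = Mul(2, F, Add(4, F)))
Function('d')(B) = Mul(Rational(1, 2), Pow(B, -1), Pow(Add(4, B), -1)) (Function('d')(B) = Pow(Mul(2, B, Add(4, B)), -1) = Mul(Rational(1, 2), Pow(B, -1), Pow(Add(4, B), -1)))
Mul(Add(24, Function('d')(-1)), 11) = Mul(Add(24, Mul(Rational(1, 2), Pow(-1, -1), Pow(Add(4, -1), -1))), 11) = Mul(Add(24, Mul(Rational(1, 2), -1, Pow(3, -1))), 11) = Mul(Add(24, Mul(Rational(1, 2), -1, Rational(1, 3))), 11) = Mul(Add(24, Rational(-1, 6)), 11) = Mul(Rational(143, 6), 11) = Rational(1573, 6)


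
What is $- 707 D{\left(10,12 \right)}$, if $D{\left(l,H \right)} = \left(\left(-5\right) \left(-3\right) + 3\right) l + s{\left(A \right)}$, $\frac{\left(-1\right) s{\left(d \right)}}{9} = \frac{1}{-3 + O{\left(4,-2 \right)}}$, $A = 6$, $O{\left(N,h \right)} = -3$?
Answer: $- \frac{256641}{2} \approx -1.2832 \cdot 10^{5}$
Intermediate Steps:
$s{\left(d \right)} = \frac{3}{2}$ ($s{\left(d \right)} = - \frac{9}{-3 - 3} = - \frac{9}{-6} = \left(-9\right) \left(- \frac{1}{6}\right) = \frac{3}{2}$)
$D{\left(l,H \right)} = \frac{3}{2} + 18 l$ ($D{\left(l,H \right)} = \left(\left(-5\right) \left(-3\right) + 3\right) l + \frac{3}{2} = \left(15 + 3\right) l + \frac{3}{2} = 18 l + \frac{3}{2} = \frac{3}{2} + 18 l$)
$- 707 D{\left(10,12 \right)} = - 707 \left(\frac{3}{2} + 18 \cdot 10\right) = - 707 \left(\frac{3}{2} + 180\right) = \left(-707\right) \frac{363}{2} = - \frac{256641}{2}$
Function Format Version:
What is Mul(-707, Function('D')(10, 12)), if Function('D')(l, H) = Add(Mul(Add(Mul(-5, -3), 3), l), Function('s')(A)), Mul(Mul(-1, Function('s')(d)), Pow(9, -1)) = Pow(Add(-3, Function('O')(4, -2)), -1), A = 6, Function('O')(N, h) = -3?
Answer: Rational(-256641, 2) ≈ -1.2832e+5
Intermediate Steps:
Function('s')(d) = Rational(3, 2) (Function('s')(d) = Mul(-9, Pow(Add(-3, -3), -1)) = Mul(-9, Pow(-6, -1)) = Mul(-9, Rational(-1, 6)) = Rational(3, 2))
Function('D')(l, H) = Add(Rational(3, 2), Mul(18, l)) (Function('D')(l, H) = Add(Mul(Add(Mul(-5, -3), 3), l), Rational(3, 2)) = Add(Mul(Add(15, 3), l), Rational(3, 2)) = Add(Mul(18, l), Rational(3, 2)) = Add(Rational(3, 2), Mul(18, l)))
Mul(-707, Function('D')(10, 12)) = Mul(-707, Add(Rational(3, 2), Mul(18, 10))) = Mul(-707, Add(Rational(3, 2), 180)) = Mul(-707, Rational(363, 2)) = Rational(-256641, 2)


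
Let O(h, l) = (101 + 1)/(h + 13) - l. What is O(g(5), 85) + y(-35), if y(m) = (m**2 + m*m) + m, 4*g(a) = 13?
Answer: 151858/65 ≈ 2336.3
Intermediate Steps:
g(a) = 13/4 (g(a) = (1/4)*13 = 13/4)
O(h, l) = -l + 102/(13 + h) (O(h, l) = 102/(13 + h) - l = -l + 102/(13 + h))
y(m) = m + 2*m**2 (y(m) = (m**2 + m**2) + m = 2*m**2 + m = m + 2*m**2)
O(g(5), 85) + y(-35) = (102 - 13*85 - 1*13/4*85)/(13 + 13/4) - 35*(1 + 2*(-35)) = (102 - 1105 - 1105/4)/(65/4) - 35*(1 - 70) = (4/65)*(-5117/4) - 35*(-69) = -5117/65 + 2415 = 151858/65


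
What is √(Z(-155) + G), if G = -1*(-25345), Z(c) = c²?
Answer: √49370 ≈ 222.19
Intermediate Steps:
G = 25345
√(Z(-155) + G) = √((-155)² + 25345) = √(24025 + 25345) = √49370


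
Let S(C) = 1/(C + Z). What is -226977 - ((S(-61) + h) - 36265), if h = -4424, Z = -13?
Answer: -13785311/74 ≈ -1.8629e+5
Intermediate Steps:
S(C) = 1/(-13 + C) (S(C) = 1/(C - 13) = 1/(-13 + C))
-226977 - ((S(-61) + h) - 36265) = -226977 - ((1/(-13 - 61) - 4424) - 36265) = -226977 - ((1/(-74) - 4424) - 36265) = -226977 - ((-1/74 - 4424) - 36265) = -226977 - (-327377/74 - 36265) = -226977 - 1*(-3010987/74) = -226977 + 3010987/74 = -13785311/74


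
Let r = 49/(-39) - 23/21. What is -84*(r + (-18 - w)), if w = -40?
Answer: -21456/13 ≈ -1650.5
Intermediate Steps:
r = -214/91 (r = 49*(-1/39) - 23*1/21 = -49/39 - 23/21 = -214/91 ≈ -2.3516)
-84*(r + (-18 - w)) = -84*(-214/91 + (-18 - 1*(-40))) = -84*(-214/91 + (-18 + 40)) = -84*(-214/91 + 22) = -84*1788/91 = -21456/13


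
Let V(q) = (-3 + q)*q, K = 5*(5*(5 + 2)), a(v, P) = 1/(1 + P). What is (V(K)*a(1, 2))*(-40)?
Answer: -1204000/3 ≈ -4.0133e+5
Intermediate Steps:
K = 175 (K = 5*(5*7) = 5*35 = 175)
V(q) = q*(-3 + q)
(V(K)*a(1, 2))*(-40) = ((175*(-3 + 175))/(1 + 2))*(-40) = ((175*172)/3)*(-40) = (30100*(⅓))*(-40) = (30100/3)*(-40) = -1204000/3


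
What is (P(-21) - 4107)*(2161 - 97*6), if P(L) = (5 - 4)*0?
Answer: -6484953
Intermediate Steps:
P(L) = 0 (P(L) = 1*0 = 0)
(P(-21) - 4107)*(2161 - 97*6) = (0 - 4107)*(2161 - 97*6) = -4107*(2161 - 582) = -4107*1579 = -6484953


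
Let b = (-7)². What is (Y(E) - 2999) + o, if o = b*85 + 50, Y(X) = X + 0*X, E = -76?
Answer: 1140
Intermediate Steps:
b = 49
Y(X) = X (Y(X) = X + 0 = X)
o = 4215 (o = 49*85 + 50 = 4165 + 50 = 4215)
(Y(E) - 2999) + o = (-76 - 2999) + 4215 = -3075 + 4215 = 1140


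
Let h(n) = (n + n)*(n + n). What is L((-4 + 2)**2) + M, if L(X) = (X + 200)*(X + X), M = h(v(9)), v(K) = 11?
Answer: 2116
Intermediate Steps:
h(n) = 4*n**2 (h(n) = (2*n)*(2*n) = 4*n**2)
M = 484 (M = 4*11**2 = 4*121 = 484)
L(X) = 2*X*(200 + X) (L(X) = (200 + X)*(2*X) = 2*X*(200 + X))
L((-4 + 2)**2) + M = 2*(-4 + 2)**2*(200 + (-4 + 2)**2) + 484 = 2*(-2)**2*(200 + (-2)**2) + 484 = 2*4*(200 + 4) + 484 = 2*4*204 + 484 = 1632 + 484 = 2116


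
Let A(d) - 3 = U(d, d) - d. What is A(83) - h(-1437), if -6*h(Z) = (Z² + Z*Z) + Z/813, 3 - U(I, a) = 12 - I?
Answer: 1119202963/1626 ≈ 6.8832e+5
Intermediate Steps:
U(I, a) = -9 + I (U(I, a) = 3 - (12 - I) = 3 + (-12 + I) = -9 + I)
A(d) = -6 (A(d) = 3 + ((-9 + d) - d) = 3 - 9 = -6)
h(Z) = -Z²/3 - Z/4878 (h(Z) = -((Z² + Z*Z) + Z/813)/6 = -((Z² + Z²) + Z*(1/813))/6 = -(2*Z² + Z/813)/6 = -Z²/3 - Z/4878)
A(83) - h(-1437) = -6 - (-1)*(-1437)*(1 + 1626*(-1437))/4878 = -6 - (-1)*(-1437)*(1 - 2336562)/4878 = -6 - (-1)*(-1437)*(-2336561)/4878 = -6 - 1*(-1119212719/1626) = -6 + 1119212719/1626 = 1119202963/1626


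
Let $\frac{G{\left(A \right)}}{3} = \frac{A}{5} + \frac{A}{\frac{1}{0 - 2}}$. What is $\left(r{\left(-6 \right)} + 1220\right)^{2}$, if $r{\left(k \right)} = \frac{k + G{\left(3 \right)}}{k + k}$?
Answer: $\frac{597166969}{400} \approx 1.4929 \cdot 10^{6}$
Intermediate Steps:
$G{\left(A \right)} = - \frac{27 A}{5}$ ($G{\left(A \right)} = 3 \left(\frac{A}{5} + \frac{A}{\frac{1}{0 - 2}}\right) = 3 \left(A \frac{1}{5} + \frac{A}{\frac{1}{-2}}\right) = 3 \left(\frac{A}{5} + \frac{A}{- \frac{1}{2}}\right) = 3 \left(\frac{A}{5} + A \left(-2\right)\right) = 3 \left(\frac{A}{5} - 2 A\right) = 3 \left(- \frac{9 A}{5}\right) = - \frac{27 A}{5}$)
$r{\left(k \right)} = \frac{- \frac{81}{5} + k}{2 k}$ ($r{\left(k \right)} = \frac{k - \frac{81}{5}}{k + k} = \frac{k - \frac{81}{5}}{2 k} = \left(- \frac{81}{5} + k\right) \frac{1}{2 k} = \frac{- \frac{81}{5} + k}{2 k}$)
$\left(r{\left(-6 \right)} + 1220\right)^{2} = \left(\frac{-81 + 5 \left(-6\right)}{10 \left(-6\right)} + 1220\right)^{2} = \left(\frac{1}{10} \left(- \frac{1}{6}\right) \left(-81 - 30\right) + 1220\right)^{2} = \left(\frac{1}{10} \left(- \frac{1}{6}\right) \left(-111\right) + 1220\right)^{2} = \left(\frac{37}{20} + 1220\right)^{2} = \left(\frac{24437}{20}\right)^{2} = \frac{597166969}{400}$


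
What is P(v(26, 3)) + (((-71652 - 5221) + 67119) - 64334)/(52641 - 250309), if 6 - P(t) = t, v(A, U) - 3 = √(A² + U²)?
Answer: 166773/49417 - √685 ≈ -22.798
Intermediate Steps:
v(A, U) = 3 + √(A² + U²)
P(t) = 6 - t
P(v(26, 3)) + (((-71652 - 5221) + 67119) - 64334)/(52641 - 250309) = (6 - (3 + √(26² + 3²))) + (((-71652 - 5221) + 67119) - 64334)/(52641 - 250309) = (6 - (3 + √(676 + 9))) + ((-76873 + 67119) - 64334)/(-197668) = (6 - (3 + √685)) + (-9754 - 64334)*(-1/197668) = (6 + (-3 - √685)) - 74088*(-1/197668) = (3 - √685) + 18522/49417 = 166773/49417 - √685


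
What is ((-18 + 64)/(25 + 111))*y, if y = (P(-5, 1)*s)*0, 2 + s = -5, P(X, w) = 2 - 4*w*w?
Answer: 0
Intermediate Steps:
P(X, w) = 2 - 4*w**2
s = -7 (s = -2 - 5 = -7)
y = 0 (y = ((2 - 4*1**2)*(-7))*0 = ((2 - 4*1)*(-7))*0 = ((2 - 4)*(-7))*0 = -2*(-7)*0 = 14*0 = 0)
((-18 + 64)/(25 + 111))*y = ((-18 + 64)/(25 + 111))*0 = (46/136)*0 = (46*(1/136))*0 = (23/68)*0 = 0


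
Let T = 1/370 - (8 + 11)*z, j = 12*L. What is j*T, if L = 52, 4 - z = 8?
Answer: 8773752/185 ≈ 47426.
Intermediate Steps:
z = -4 (z = 4 - 1*8 = 4 - 8 = -4)
j = 624 (j = 12*52 = 624)
T = 28121/370 (T = 1/370 - (8 + 11)*(-4) = 1/370 - 19*(-4) = 1/370 - 1*(-76) = 1/370 + 76 = 28121/370 ≈ 76.003)
j*T = 624*(28121/370) = 8773752/185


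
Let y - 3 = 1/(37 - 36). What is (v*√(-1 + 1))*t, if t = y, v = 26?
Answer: 0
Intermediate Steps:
y = 4 (y = 3 + 1/(37 - 36) = 3 + 1/1 = 3 + 1 = 4)
t = 4
(v*√(-1 + 1))*t = (26*√(-1 + 1))*4 = (26*√0)*4 = (26*0)*4 = 0*4 = 0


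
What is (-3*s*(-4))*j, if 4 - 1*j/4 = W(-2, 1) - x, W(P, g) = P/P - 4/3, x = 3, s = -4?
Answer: -1408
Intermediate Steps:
W(P, g) = -1/3 (W(P, g) = 1 - 4*1/3 = 1 - 4/3 = -1/3)
j = 88/3 (j = 16 - 4*(-1/3 - 1*3) = 16 - 4*(-1/3 - 3) = 16 - 4*(-10/3) = 16 + 40/3 = 88/3 ≈ 29.333)
(-3*s*(-4))*j = (-3*(-4)*(-4))*(88/3) = (12*(-4))*(88/3) = -48*88/3 = -1408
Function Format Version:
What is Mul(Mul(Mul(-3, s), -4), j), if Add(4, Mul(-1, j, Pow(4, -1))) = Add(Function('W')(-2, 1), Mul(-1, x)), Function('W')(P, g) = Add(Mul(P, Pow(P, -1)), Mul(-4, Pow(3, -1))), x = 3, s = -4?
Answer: -1408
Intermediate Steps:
Function('W')(P, g) = Rational(-1, 3) (Function('W')(P, g) = Add(1, Mul(-4, Rational(1, 3))) = Add(1, Rational(-4, 3)) = Rational(-1, 3))
j = Rational(88, 3) (j = Add(16, Mul(-4, Add(Rational(-1, 3), Mul(-1, 3)))) = Add(16, Mul(-4, Add(Rational(-1, 3), -3))) = Add(16, Mul(-4, Rational(-10, 3))) = Add(16, Rational(40, 3)) = Rational(88, 3) ≈ 29.333)
Mul(Mul(Mul(-3, s), -4), j) = Mul(Mul(Mul(-3, -4), -4), Rational(88, 3)) = Mul(Mul(12, -4), Rational(88, 3)) = Mul(-48, Rational(88, 3)) = -1408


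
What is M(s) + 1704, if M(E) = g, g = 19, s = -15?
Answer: 1723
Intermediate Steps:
M(E) = 19
M(s) + 1704 = 19 + 1704 = 1723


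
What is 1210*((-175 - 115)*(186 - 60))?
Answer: -44213400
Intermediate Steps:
1210*((-175 - 115)*(186 - 60)) = 1210*(-290*126) = 1210*(-36540) = -44213400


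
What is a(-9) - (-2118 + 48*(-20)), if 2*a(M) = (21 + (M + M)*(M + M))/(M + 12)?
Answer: 6271/2 ≈ 3135.5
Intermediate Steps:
a(M) = (21 + 4*M**2)/(2*(12 + M)) (a(M) = ((21 + (M + M)*(M + M))/(M + 12))/2 = ((21 + (2*M)*(2*M))/(12 + M))/2 = ((21 + 4*M**2)/(12 + M))/2 = (21 + 4*M**2)/(2*(12 + M)))
a(-9) - (-2118 + 48*(-20)) = (21 + 4*(-9)**2)/(2*(12 - 9)) - (-2118 + 48*(-20)) = (1/2)*(21 + 4*81)/3 - (-2118 - 960) = (1/2)*(1/3)*(21 + 324) - 1*(-3078) = (1/2)*(1/3)*345 + 3078 = 115/2 + 3078 = 6271/2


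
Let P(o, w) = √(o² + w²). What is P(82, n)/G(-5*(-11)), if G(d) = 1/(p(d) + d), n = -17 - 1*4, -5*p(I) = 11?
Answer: 264*√7165/5 ≈ 4469.3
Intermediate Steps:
p(I) = -11/5 (p(I) = -⅕*11 = -11/5)
n = -21 (n = -17 - 4 = -21)
G(d) = 1/(-11/5 + d)
P(82, n)/G(-5*(-11)) = √(82² + (-21)²)/((5/(-11 + 5*(-5*(-11))))) = √(6724 + 441)/((5/(-11 + 5*55))) = √7165/((5/(-11 + 275))) = √7165/((5/264)) = √7165/((5*(1/264))) = √7165/(5/264) = √7165*(264/5) = 264*√7165/5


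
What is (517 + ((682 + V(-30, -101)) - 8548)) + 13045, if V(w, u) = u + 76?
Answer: 5671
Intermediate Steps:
V(w, u) = 76 + u
(517 + ((682 + V(-30, -101)) - 8548)) + 13045 = (517 + ((682 + (76 - 101)) - 8548)) + 13045 = (517 + ((682 - 25) - 8548)) + 13045 = (517 + (657 - 8548)) + 13045 = (517 - 7891) + 13045 = -7374 + 13045 = 5671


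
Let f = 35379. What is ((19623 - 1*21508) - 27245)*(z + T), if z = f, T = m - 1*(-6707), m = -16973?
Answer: -731541690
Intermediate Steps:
T = -10266 (T = -16973 - 1*(-6707) = -16973 + 6707 = -10266)
z = 35379
((19623 - 1*21508) - 27245)*(z + T) = ((19623 - 1*21508) - 27245)*(35379 - 10266) = ((19623 - 21508) - 27245)*25113 = (-1885 - 27245)*25113 = -29130*25113 = -731541690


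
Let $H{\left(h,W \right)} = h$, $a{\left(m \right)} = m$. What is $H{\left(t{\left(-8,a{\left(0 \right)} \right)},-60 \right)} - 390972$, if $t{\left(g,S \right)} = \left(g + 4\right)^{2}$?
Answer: $-390956$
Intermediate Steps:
$t{\left(g,S \right)} = \left(4 + g\right)^{2}$
$H{\left(t{\left(-8,a{\left(0 \right)} \right)},-60 \right)} - 390972 = \left(4 - 8\right)^{2} - 390972 = \left(-4\right)^{2} - 390972 = 16 - 390972 = -390956$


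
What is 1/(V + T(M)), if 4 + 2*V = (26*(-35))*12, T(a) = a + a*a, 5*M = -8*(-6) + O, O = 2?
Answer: -1/5352 ≈ -0.00018685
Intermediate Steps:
M = 10 (M = (-8*(-6) + 2)/5 = (48 + 2)/5 = (1/5)*50 = 10)
T(a) = a + a**2
V = -5462 (V = -2 + ((26*(-35))*12)/2 = -2 + (-910*12)/2 = -2 + (1/2)*(-10920) = -2 - 5460 = -5462)
1/(V + T(M)) = 1/(-5462 + 10*(1 + 10)) = 1/(-5462 + 10*11) = 1/(-5462 + 110) = 1/(-5352) = -1/5352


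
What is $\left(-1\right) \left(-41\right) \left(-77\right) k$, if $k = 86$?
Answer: $-271502$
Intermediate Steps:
$\left(-1\right) \left(-41\right) \left(-77\right) k = \left(-1\right) \left(-41\right) \left(-77\right) 86 = 41 \left(-77\right) 86 = \left(-3157\right) 86 = -271502$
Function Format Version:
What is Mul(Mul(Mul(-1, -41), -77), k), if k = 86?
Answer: -271502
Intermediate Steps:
Mul(Mul(Mul(-1, -41), -77), k) = Mul(Mul(Mul(-1, -41), -77), 86) = Mul(Mul(41, -77), 86) = Mul(-3157, 86) = -271502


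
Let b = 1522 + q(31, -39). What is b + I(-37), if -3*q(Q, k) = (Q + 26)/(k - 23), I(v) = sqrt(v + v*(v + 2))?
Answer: 94383/62 + sqrt(1258) ≈ 1557.8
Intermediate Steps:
I(v) = sqrt(v + v*(2 + v))
q(Q, k) = -(26 + Q)/(3*(-23 + k)) (q(Q, k) = -(Q + 26)/(3*(k - 23)) = -(26 + Q)/(3*(-23 + k)))
b = 94383/62 (b = 1522 + (-26 - 1*31)/(3*(-23 - 39)) = 1522 + (1/3)*(-26 - 31)/(-62) = 1522 + (1/3)*(-1/62)*(-57) = 1522 + 19/62 = 94383/62 ≈ 1522.3)
b + I(-37) = 94383/62 + sqrt(-37*(3 - 37)) = 94383/62 + sqrt(-37*(-34)) = 94383/62 + sqrt(1258)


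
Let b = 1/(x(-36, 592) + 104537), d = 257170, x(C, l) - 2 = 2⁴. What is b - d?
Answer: -26888409349/104555 ≈ -2.5717e+5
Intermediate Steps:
x(C, l) = 18 (x(C, l) = 2 + 2⁴ = 2 + 16 = 18)
b = 1/104555 (b = 1/(18 + 104537) = 1/104555 ≈ 9.5643e-6)
b - d = 1/104555 - 1*257170 = 1/104555 - 257170 = -26888409349/104555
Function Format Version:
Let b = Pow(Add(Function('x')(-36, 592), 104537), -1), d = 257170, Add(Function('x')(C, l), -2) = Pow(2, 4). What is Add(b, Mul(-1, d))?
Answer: Rational(-26888409349, 104555) ≈ -2.5717e+5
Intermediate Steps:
Function('x')(C, l) = 18 (Function('x')(C, l) = Add(2, Pow(2, 4)) = Add(2, 16) = 18)
b = Rational(1, 104555) (b = Pow(Add(18, 104537), -1) = Pow(104555, -1) = Rational(1, 104555) ≈ 9.5643e-6)
Add(b, Mul(-1, d)) = Add(Rational(1, 104555), Mul(-1, 257170)) = Add(Rational(1, 104555), -257170) = Rational(-26888409349, 104555)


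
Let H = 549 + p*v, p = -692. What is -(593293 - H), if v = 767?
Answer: -1123508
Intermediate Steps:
H = -530215 (H = 549 - 692*767 = 549 - 530764 = -530215)
-(593293 - H) = -(593293 - 1*(-530215)) = -(593293 + 530215) = -1*1123508 = -1123508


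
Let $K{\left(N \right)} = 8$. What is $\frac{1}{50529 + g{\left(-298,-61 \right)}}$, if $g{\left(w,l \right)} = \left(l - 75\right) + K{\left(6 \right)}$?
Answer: $\frac{1}{50401} \approx 1.9841 \cdot 10^{-5}$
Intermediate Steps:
$g{\left(w,l \right)} = -67 + l$ ($g{\left(w,l \right)} = \left(l - 75\right) + 8 = \left(-75 + l\right) + 8 = -67 + l$)
$\frac{1}{50529 + g{\left(-298,-61 \right)}} = \frac{1}{50529 - 128} = \frac{1}{50401}$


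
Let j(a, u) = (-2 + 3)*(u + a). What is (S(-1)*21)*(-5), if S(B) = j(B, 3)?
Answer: -210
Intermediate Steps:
j(a, u) = a + u (j(a, u) = 1*(a + u) = a + u)
S(B) = 3 + B (S(B) = B + 3 = 3 + B)
(S(-1)*21)*(-5) = ((3 - 1)*21)*(-5) = (2*21)*(-5) = 42*(-5) = -210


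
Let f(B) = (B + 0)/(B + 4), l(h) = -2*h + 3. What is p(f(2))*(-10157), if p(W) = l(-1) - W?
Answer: -142198/3 ≈ -47399.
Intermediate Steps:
l(h) = 3 - 2*h
f(B) = B/(4 + B)
p(W) = 5 - W (p(W) = (3 - 2*(-1)) - W = (3 + 2) - W = 5 - W)
p(f(2))*(-10157) = (5 - 2/(4 + 2))*(-10157) = (5 - 2/6)*(-10157) = (5 - 1*⅓)*(-10157) = (5 - ⅓)*(-10157) = (14/3)*(-10157) = -142198/3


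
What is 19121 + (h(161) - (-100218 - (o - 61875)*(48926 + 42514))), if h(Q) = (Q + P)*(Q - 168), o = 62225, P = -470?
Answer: 32125502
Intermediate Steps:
h(Q) = (-470 + Q)*(-168 + Q) (h(Q) = (Q - 470)*(Q - 168) = (-470 + Q)*(-168 + Q))
19121 + (h(161) - (-100218 - (o - 61875)*(48926 + 42514))) = 19121 + ((78960 + 161² - 638*161) - (-100218 - (62225 - 61875)*(48926 + 42514))) = 19121 + ((78960 + 25921 - 102718) - (-100218 - 350*91440)) = 19121 + (2163 - (-100218 - 1*32004000)) = 19121 + (2163 - (-100218 - 32004000)) = 19121 + (2163 - 1*(-32104218)) = 19121 + (2163 + 32104218) = 19121 + 32106381 = 32125502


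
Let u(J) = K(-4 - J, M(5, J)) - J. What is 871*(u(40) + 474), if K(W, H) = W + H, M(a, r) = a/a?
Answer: 340561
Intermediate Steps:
M(a, r) = 1
K(W, H) = H + W
u(J) = -3 - 2*J (u(J) = (1 + (-4 - J)) - J = (-3 - J) - J = -3 - 2*J)
871*(u(40) + 474) = 871*((-3 - 2*40) + 474) = 871*((-3 - 80) + 474) = 871*(-83 + 474) = 871*391 = 340561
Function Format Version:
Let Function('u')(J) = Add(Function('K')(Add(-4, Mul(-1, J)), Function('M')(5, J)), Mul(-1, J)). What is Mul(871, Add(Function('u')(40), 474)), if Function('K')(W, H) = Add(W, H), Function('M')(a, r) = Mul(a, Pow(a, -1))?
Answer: 340561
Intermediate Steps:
Function('M')(a, r) = 1
Function('K')(W, H) = Add(H, W)
Function('u')(J) = Add(-3, Mul(-2, J)) (Function('u')(J) = Add(Add(1, Add(-4, Mul(-1, J))), Mul(-1, J)) = Add(Add(-3, Mul(-1, J)), Mul(-1, J)) = Add(-3, Mul(-2, J)))
Mul(871, Add(Function('u')(40), 474)) = Mul(871, Add(Add(-3, Mul(-2, 40)), 474)) = Mul(871, Add(Add(-3, -80), 474)) = Mul(871, Add(-83, 474)) = Mul(871, 391) = 340561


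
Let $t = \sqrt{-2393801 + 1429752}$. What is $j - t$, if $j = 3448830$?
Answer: $3448830 - i \sqrt{964049} \approx 3.4488 \cdot 10^{6} - 981.86 i$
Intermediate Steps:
$t = i \sqrt{964049}$ ($t = \sqrt{-964049} = i \sqrt{964049} \approx 981.86 i$)
$j - t = 3448830 - i \sqrt{964049}$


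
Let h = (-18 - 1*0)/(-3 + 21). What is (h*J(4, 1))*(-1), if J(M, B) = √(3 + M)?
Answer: √7 ≈ 2.6458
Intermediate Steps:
h = -1 (h = (-18 + 0)/18 = -18*1/18 = -1)
(h*J(4, 1))*(-1) = -√(3 + 4)*(-1) = -√7*(-1) = √7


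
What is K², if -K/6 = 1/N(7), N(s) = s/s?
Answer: 36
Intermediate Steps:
N(s) = 1
K = -6 (K = -6/1 = -6*1 = -6)
K² = (-6)² = 36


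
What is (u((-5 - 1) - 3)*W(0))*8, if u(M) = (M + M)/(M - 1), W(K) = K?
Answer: 0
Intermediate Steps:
u(M) = 2*M/(-1 + M) (u(M) = (2*M)/(-1 + M) = 2*M/(-1 + M))
(u((-5 - 1) - 3)*W(0))*8 = ((2*((-5 - 1) - 3)/(-1 + ((-5 - 1) - 3)))*0)*8 = ((2*(-6 - 3)/(-1 + (-6 - 3)))*0)*8 = ((2*(-9)/(-1 - 9))*0)*8 = ((2*(-9)/(-10))*0)*8 = ((2*(-9)*(-⅒))*0)*8 = ((9/5)*0)*8 = 0*8 = 0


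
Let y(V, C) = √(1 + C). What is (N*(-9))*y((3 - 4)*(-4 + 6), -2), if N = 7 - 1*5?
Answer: -18*I ≈ -18.0*I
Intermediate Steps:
N = 2 (N = 7 - 5 = 2)
(N*(-9))*y((3 - 4)*(-4 + 6), -2) = (2*(-9))*√(1 - 2) = -18*I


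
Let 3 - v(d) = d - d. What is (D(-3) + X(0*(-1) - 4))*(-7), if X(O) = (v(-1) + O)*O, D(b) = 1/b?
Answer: -77/3 ≈ -25.667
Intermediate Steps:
v(d) = 3 (v(d) = 3 - (d - d) = 3 - 1*0 = 3 + 0 = 3)
X(O) = O*(3 + O) (X(O) = (3 + O)*O = O*(3 + O))
(D(-3) + X(0*(-1) - 4))*(-7) = (1/(-3) + (0*(-1) - 4)*(3 + (0*(-1) - 4)))*(-7) = (-1/3 + (0 - 4)*(3 + (0 - 4)))*(-7) = (-1/3 - 4*(3 - 4))*(-7) = (-1/3 - 4*(-1))*(-7) = (-1/3 + 4)*(-7) = (11/3)*(-7) = -77/3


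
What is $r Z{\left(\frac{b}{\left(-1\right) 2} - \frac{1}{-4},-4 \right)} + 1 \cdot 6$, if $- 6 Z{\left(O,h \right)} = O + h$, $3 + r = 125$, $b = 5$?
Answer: $\frac{1597}{12} \approx 133.08$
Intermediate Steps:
$r = 122$ ($r = -3 + 125 = 122$)
$Z{\left(O,h \right)} = - \frac{O}{6} - \frac{h}{6}$ ($Z{\left(O,h \right)} = - \frac{O + h}{6} = - \frac{O}{6} - \frac{h}{6}$)
$r Z{\left(\frac{b}{\left(-1\right) 2} - \frac{1}{-4},-4 \right)} + 1 \cdot 6 = 122 \left(- \frac{\frac{5}{\left(-1\right) 2} - \frac{1}{-4}}{6} - - \frac{2}{3}\right) + 1 \cdot 6 = 122 \left(- \frac{\frac{5}{-2} - - \frac{1}{4}}{6} + \frac{2}{3}\right) + 6 = 122 \left(- \frac{5 \left(- \frac{1}{2}\right) + \frac{1}{4}}{6} + \frac{2}{3}\right) + 6 = 122 \left(- \frac{- \frac{5}{2} + \frac{1}{4}}{6} + \frac{2}{3}\right) + 6 = 122 \left(\left(- \frac{1}{6}\right) \left(- \frac{9}{4}\right) + \frac{2}{3}\right) + 6 = 122 \left(\frac{3}{8} + \frac{2}{3}\right) + 6 = 122 \cdot \frac{25}{24} + 6 = \frac{1525}{12} + 6 = \frac{1597}{12}$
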